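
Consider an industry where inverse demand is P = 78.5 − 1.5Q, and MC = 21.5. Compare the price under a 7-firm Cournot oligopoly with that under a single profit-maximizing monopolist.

With 7 symmetric Cournot firms, each firm's FOC gives 78.5 − 12q = 21.5, so q = 4.75, Q = 7·4.75 = 33.25, and P = 28.625.
The monopolist equates marginal revenue to marginal cost: 78.5 − 3Q = 21.5, so Q = 19. From demand, P = 50.

Cournot: P = 28.625; Monopoly: P = 50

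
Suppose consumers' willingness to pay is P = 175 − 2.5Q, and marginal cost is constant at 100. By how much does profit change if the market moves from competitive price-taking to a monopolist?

Competitive firms price at marginal cost: P = 100, giving Q = 30.
Profit = (100 − 100)·30 = 0.
Monopoly sets MR = MC: 175 − 5Q = 100 ⇒ Q = 15, P = 175 − 2.5·15 = 137.5.
Profit = (137.5 − 100)·15 = 562.5.
Change in profit: 562.5 − 0 = 562.5.

Profit rises by 562.5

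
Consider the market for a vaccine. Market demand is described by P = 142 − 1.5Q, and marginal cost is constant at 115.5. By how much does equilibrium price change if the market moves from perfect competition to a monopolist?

Competitive firms price at marginal cost: P = 115.5, giving Q = 53/3.
The monopolist equates marginal revenue to marginal cost: 142 − 3Q = 115.5, so Q = 53/6. From demand, P = 128.75.
Change in equilibrium price: 128.75 − 115.5 = 13.25.

Equilibrium price rises by 13.25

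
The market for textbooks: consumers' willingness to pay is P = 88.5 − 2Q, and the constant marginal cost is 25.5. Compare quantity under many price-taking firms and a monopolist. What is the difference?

Competitive firms price at marginal cost: P = 25.5, giving Q = 31.5.
The monopolist equates marginal revenue to marginal cost: 88.5 − 4Q = 25.5, so Q = 15.75. From demand, P = 57.
Change in quantity: 15.75 − 31.5 = −15.75.

Q falls by 15.75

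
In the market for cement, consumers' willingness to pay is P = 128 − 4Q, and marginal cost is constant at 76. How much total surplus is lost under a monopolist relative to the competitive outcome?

Under competition P = MC = 76, so Q = (128 − 76)/4 = 13.
A monopolist chooses Q where MR = MC. MR = 128 − 8Q; setting this equal to 76 gives Q = 6.5 and P = 102.
DWL is the triangle between Q = 6.5 and Q = 13: ½·(13 − 6.5)·(102 − 76) = 84.5.

DWL = 84.5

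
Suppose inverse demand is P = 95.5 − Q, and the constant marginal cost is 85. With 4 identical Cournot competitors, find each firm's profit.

π_i = 4.41

With 4 symmetric Cournot firms, each firm's FOC gives 95.5 − 5q = 85, so q = 2.1, Q = 4·2.1 = 8.4, and P = 87.1.
Each firm's profit = (87.1 − 85)·2.1 = 4.41.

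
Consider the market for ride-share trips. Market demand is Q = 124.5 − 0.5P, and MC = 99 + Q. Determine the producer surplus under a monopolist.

PS = 2250

Inverting demand: P = 249 − 2Q.
Monopoly sets MR = MC: 249 − 4Q = 99 + Q ⇒ Q = 30, P = 249 − 2·30 = 189.
PS = P·Q − VC(Q) = 189·30 − (99·30 + ½·1·30²) = 2250.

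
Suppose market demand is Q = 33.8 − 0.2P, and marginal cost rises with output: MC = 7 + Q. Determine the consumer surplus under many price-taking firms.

CS = 1822.5

Inverting demand: P = 169 − 5Q.
Competitive equilibrium sets price equal to marginal cost: 169 − 5Q = 7 + Q, so Q = 27 and P = 34.
CS = ½·(169 − 34)·27 = 1822.5.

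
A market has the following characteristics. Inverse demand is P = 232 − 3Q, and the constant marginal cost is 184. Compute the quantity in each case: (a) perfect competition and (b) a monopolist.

Competition: Q = 16; Monopoly: Q = 8

Under competition P = MC = 184, so Q = (232 − 184)/3 = 16.
Monopoly sets MR = MC: 232 − 6Q = 184 ⇒ Q = 8, P = 232 − 3·8 = 208.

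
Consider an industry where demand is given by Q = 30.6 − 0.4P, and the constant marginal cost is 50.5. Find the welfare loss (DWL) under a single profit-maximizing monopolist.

DWL = 33.8

Inverting demand: P = 76.5 − 2.5Q.
Perfect competition: P = MC = 50.5, so 76.5 − 2.5Q = 50.5 and Q = 10.4.
A monopolist chooses Q where MR = MC. MR = 76.5 − 5Q; setting this equal to 50.5 gives Q = 5.2 and P = 63.5.
DWL is the triangle between Q = 5.2 and Q = 10.4: ½·(10.4 − 5.2)·(63.5 − 50.5) = 33.8.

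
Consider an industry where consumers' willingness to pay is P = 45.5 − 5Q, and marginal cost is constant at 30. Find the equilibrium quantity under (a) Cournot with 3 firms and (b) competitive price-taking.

In a 3-firm Cournot equilibrium, symmetry and the first-order condition give q = (45.5 − 30)/(20) = 0.775. So Q = 2.325 and P = 33.875.
Under competition P = MC = 30, so Q = (45.5 − 30)/5 = 3.1.

Cournot: Q = 2.325; Competition: Q = 3.1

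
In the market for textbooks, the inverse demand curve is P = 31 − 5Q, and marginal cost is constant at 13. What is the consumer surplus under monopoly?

CS = 8.1

The monopolist equates marginal revenue to marginal cost: 31 − 10Q = 13, so Q = 1.8. From demand, P = 22.
CS = ½·(31 − 22)·1.8 = 8.1.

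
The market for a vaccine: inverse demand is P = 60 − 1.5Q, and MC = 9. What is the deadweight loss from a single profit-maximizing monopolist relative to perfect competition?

DWL = 216.75

Perfect competition: P = MC = 9, so 60 − 1.5Q = 9 and Q = 34.
The monopolist equates marginal revenue to marginal cost: 60 − 3Q = 9, so Q = 17. From demand, P = 34.5.
DWL is the triangle between Q = 17 and Q = 34: ½·(34 − 17)·(34.5 − 9) = 216.75.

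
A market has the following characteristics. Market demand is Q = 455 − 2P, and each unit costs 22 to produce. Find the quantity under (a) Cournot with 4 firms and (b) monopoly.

Inverting demand: P = 227.5 − 0.5Q.
With 4 symmetric Cournot firms, each firm's FOC gives 227.5 − 2.5q = 22, so q = 82.2, Q = 4·82.2 = 328.8, and P = 63.1.
The monopolist equates marginal revenue to marginal cost: 227.5 − Q = 22, so Q = 205.5. From demand, P = 124.75.

Cournot: Q = 328.8; Monopoly: Q = 205.5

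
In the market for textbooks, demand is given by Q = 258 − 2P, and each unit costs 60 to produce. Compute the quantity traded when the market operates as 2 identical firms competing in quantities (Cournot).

Inverting demand: P = 129 − 0.5Q.
Cournot with 2 identical firms: the symmetric best-response condition is 129 − 1.5q = 60. Each firm produces q = 46, total output Q = 92, price P = 83.

Q = 92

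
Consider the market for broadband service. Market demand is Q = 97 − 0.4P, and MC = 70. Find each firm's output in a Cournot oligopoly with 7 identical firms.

q_i = 8.625

Inverting demand: P = 242.5 − 2.5Q.
In a 7-firm Cournot equilibrium, symmetry and the first-order condition give q = (242.5 − 70)/(20) = 8.625. So Q = 60.375 and P = 1465/16.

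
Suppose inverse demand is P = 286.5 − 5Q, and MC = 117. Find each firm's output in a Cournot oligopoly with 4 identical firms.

Cournot with 4 identical firms: the symmetric best-response condition is 286.5 − 25q = 117. Each firm produces q = 6.78, total output Q = 27.12, price P = 150.9.

q_i = 6.78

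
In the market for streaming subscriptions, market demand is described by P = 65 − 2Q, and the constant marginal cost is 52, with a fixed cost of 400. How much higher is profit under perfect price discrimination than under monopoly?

Monopoly sets MR = MC: 65 − 4Q = 52 ⇒ Q = 3.25, P = 65 − 2·3.25 = 58.5.
Profit = (58.5 − 52)·3.25 − 400 = −378.875.
Under first-degree price discrimination the firm charges each unit its demand price and produces up to where P = MC, i.e. Q = 6.5. Consumer surplus is zero; producer surplus equals total surplus.
PS equals the full surplus area, 42.25. Profit = 42.25 − 400 = −357.75.
Change in profit: −357.75 − −378.875 = 21.125.

Profit rises by 21.125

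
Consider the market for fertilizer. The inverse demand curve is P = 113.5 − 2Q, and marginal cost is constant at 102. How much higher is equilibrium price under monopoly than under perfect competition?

Competitive firms price at marginal cost: P = 102, giving Q = 5.75.
Monopoly sets MR = MC: 113.5 − 4Q = 102 ⇒ Q = 2.875, P = 113.5 − 2·2.875 = 107.75.
Change in equilibrium price: 107.75 − 102 = 5.75.

Equilibrium price rises by 5.75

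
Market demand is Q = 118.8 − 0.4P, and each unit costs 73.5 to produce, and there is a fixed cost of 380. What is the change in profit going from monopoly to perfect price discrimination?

Inverting demand: P = 297 − 2.5Q.
The monopolist equates marginal revenue to marginal cost: 297 − 5Q = 73.5, so Q = 44.7. From demand, P = 185.25.
Profit = (185.25 − 73.5)·44.7 − 380 = 4615.225.
A perfectly discriminating monopolist sells every unit with P(Q) ≥ MC(Q), so output equals the competitive quantity Q = 89.4. Each buyer pays their reservation price, so CS = 0 and the firm captures all surplus.
PS equals the full surplus area, 9990.45. Profit = 9990.45 − 380 = 9610.45.
Change in profit: 9610.45 − 4615.225 = 4995.225.

π rises by 4995.225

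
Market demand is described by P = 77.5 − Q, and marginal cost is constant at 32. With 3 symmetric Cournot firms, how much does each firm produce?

q_i = 11.375

Cournot with 3 identical firms: the symmetric best-response condition is 77.5 − 4q = 32. Each firm produces q = 11.375, total output Q = 34.125, price P = 43.375.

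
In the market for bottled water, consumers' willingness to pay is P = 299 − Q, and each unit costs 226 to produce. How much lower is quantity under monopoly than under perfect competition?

Under competition P = MC = 226, so Q = (299 − 226)/1 = 73.
A monopolist chooses Q where MR = MC. MR = 299 − 2Q; setting this equal to 226 gives Q = 36.5 and P = 262.5.
Change in quantity: 36.5 − 73 = −36.5.

Q falls by 36.5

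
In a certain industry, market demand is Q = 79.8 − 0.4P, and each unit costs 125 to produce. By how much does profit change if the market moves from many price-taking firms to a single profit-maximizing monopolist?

Profit rises by 555.025

Inverting demand: P = 199.5 − 2.5Q.
Competitive firms price at marginal cost: P = 125, giving Q = 29.8.
Profit = (125 − 125)·29.8 = 0.
A monopolist chooses Q where MR = MC. MR = 199.5 − 5Q; setting this equal to 125 gives Q = 14.9 and P = 162.25.
Profit = (162.25 − 125)·14.9 = 555.025.
Change in profit: 555.025 − 0 = 555.025.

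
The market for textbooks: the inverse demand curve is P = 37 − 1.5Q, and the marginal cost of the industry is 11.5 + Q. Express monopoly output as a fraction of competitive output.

Q_m/Q_c = 0.625

Monopoly sets MR = MC: 37 − 3Q = 11.5 + Q ⇒ Q = 6.375, P = 37 − 1.5·6.375 = 439/16.
Competitive equilibrium sets price equal to marginal cost: 37 − 1.5Q = 11.5 + Q, so Q = 10.2 and P = 21.7.
Ratio Q_m/Q_c = 6.375/10.2 = 0.625.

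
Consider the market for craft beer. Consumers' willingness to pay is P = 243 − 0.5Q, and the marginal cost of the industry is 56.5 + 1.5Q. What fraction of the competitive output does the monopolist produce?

Q_m/Q_c = 0.8

Monopoly sets MR = MC: 243 − Q = 56.5 + 1.5Q ⇒ Q = 74.6, P = 243 − 0.5·74.6 = 205.7.
Competitive equilibrium sets price equal to marginal cost: 243 − 0.5Q = 56.5 + 1.5Q, so Q = 93.25 and P = 196.375.
Ratio Q_m/Q_c = 74.6/93.25 = 0.8.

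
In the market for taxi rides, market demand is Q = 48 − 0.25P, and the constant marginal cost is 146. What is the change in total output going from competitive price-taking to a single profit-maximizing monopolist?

Total output falls by 5.75

Inverting demand: P = 192 − 4Q.
Under competition P = MC = 146, so Q = (192 − 146)/4 = 11.5.
A monopolist chooses Q where MR = MC. MR = 192 − 8Q; setting this equal to 146 gives Q = 5.75 and P = 169.
Change in total output: 5.75 − 11.5 = −5.75.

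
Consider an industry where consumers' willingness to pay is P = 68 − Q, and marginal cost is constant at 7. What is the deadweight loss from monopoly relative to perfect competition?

Under competition P = MC = 7, so Q = (68 − 7)/1 = 61.
The monopolist equates marginal revenue to marginal cost: 68 − 2Q = 7, so Q = 30.5. From demand, P = 37.5.
DWL is the triangle between Q = 30.5 and Q = 61: ½·(61 − 30.5)·(37.5 − 7) = 465.125.

DWL = 465.125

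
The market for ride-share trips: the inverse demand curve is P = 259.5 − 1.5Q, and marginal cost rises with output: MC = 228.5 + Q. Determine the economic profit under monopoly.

Profit = 120.125

The monopolist equates marginal revenue to marginal cost: 259.5 − 3Q = 228.5 + Q, so Q = 7.75. From demand, P = 247.875.
Profit = 247.875·7.75 − (228.5·7.75 + ½·1·7.75²) = 120.125.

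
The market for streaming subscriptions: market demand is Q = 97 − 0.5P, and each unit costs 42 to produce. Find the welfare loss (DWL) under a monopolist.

DWL = 1444

Inverting demand: P = 194 − 2Q.
Perfect competition: P = MC = 42, so 194 − 2Q = 42 and Q = 76.
Monopoly sets MR = MC: 194 − 4Q = 42 ⇒ Q = 38, P = 194 − 2·38 = 118.
DWL is the triangle between Q = 38 and Q = 76: ½·(76 − 38)·(118 − 42) = 1444.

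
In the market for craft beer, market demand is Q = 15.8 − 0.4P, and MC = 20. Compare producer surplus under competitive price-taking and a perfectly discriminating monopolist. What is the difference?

Inverting demand: P = 39.5 − 2.5Q.
Perfect competition: P = MC = 20, so 39.5 − 2.5Q = 20 and Q = 7.8.
PS = (20 − 20)·7.8 = 0.
With perfect price discrimination, output is the efficient level Q = 7.8 (where demand meets MC), but every buyer pays their willingness to pay: CS = 0 and PS = total surplus.
PS = ½·(39.5 − 20)·7.8 = 76.05.
Change in producer surplus: 76.05 − 0 = 76.05.

Producer surplus rises by 76.05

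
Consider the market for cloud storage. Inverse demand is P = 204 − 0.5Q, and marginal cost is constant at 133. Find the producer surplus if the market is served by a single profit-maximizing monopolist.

A monopolist chooses Q where MR = MC. MR = 204 − Q; setting this equal to 133 gives Q = 71 and P = 168.5.
PS = (168.5 − 133)·71 = 2520.5.

PS = 2520.5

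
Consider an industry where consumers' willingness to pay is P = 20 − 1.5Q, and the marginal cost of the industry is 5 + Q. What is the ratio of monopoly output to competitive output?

Monopoly sets MR = MC: 20 − 3Q = 5 + Q ⇒ Q = 3.75, P = 20 − 1.5·3.75 = 14.375.
Under competition P = MC: 20 − 1.5Q = 5 + Q ⇒ Q = 6, P = 11.
Ratio Q_m/Q_c = 3.75/6 = 0.625.

Q_m/Q_c = 0.625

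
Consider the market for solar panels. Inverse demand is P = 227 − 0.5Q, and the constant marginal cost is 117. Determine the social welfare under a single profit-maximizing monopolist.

A monopolist chooses Q where MR = MC. MR = 227 − Q; setting this equal to 117 gives Q = 110 and P = 172.
CS = ½·(227 − 172)·110 = 3025; PS = (172 − 117)·110 = 6050; TS = 9075.

TS = 9075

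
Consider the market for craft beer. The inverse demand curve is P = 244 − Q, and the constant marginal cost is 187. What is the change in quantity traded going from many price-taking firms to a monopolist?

Q falls by 28.5

Perfect competition: P = MC = 187, so 244 − Q = 187 and Q = 57.
A monopolist chooses Q where MR = MC. MR = 244 − 2Q; setting this equal to 187 gives Q = 28.5 and P = 215.5.
Change in quantity traded: 28.5 − 57 = −28.5.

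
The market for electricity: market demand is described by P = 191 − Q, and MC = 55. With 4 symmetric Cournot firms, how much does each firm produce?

q_i = 27.2

In a 4-firm Cournot equilibrium, symmetry and the first-order condition give q = (191 − 55)/(5) = 27.2. So Q = 108.8 and P = 82.2.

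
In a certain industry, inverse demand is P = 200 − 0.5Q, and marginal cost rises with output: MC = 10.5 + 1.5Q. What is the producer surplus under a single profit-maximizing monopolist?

PS = 7182.05

The monopolist equates marginal revenue to marginal cost: 200 − Q = 10.5 + 1.5Q, so Q = 75.8. From demand, P = 162.1.
PS = P·Q − VC(Q) = 162.1·75.8 − (10.5·75.8 + ½·1.5·75.8²) = 7182.05.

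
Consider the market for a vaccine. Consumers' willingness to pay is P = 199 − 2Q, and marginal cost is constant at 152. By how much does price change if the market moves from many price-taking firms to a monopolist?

Competitive firms price at marginal cost: P = 152, giving Q = 23.5.
A monopolist chooses Q where MR = MC. MR = 199 − 4Q; setting this equal to 152 gives Q = 11.75 and P = 175.5.
Change in price: 175.5 − 152 = 23.5.

P rises by 23.5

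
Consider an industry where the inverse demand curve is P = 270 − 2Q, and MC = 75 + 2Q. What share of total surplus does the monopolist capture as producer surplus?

PS/TS = 0.75

Monopoly sets MR = MC: 270 − 4Q = 75 + 2Q ⇒ Q = 32.5, P = 270 − 2·32.5 = 205.
CS = ½·(270 − 205)·32.5 = 1056.25.
PS = P·Q − VC(Q) = 205·32.5 − (75·32.5 + ½·2·32.5²) = 3168.75.
Share captured = PS/TS = 3168.75/4225 = 0.75.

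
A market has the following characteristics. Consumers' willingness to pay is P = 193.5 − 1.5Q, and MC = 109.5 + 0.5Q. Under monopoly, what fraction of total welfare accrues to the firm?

Monopoly sets MR = MC: 193.5 − 3Q = 109.5 + 0.5Q ⇒ Q = 24, P = 193.5 − 1.5·24 = 157.5.
CS = ½·(193.5 − 157.5)·24 = 432.
PS = P·Q − VC(Q) = 157.5·24 − (109.5·24 + ½·0.5·24²) = 1008.
Share captured = PS/TS = 1008/1440 = 0.7.

PS/TS = 0.7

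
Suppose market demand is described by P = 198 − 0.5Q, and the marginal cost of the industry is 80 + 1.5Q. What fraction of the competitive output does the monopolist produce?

Q_m/Q_c = 0.8

The monopolist equates marginal revenue to marginal cost: 198 − Q = 80 + 1.5Q, so Q = 47.2. From demand, P = 174.4.
Under competition P = MC: 198 − 0.5Q = 80 + 1.5Q ⇒ Q = 59, P = 168.5.
Ratio Q_m/Q_c = 47.2/59 = 0.8.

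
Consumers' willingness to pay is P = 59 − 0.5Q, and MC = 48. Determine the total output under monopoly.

Q = 11

The monopolist equates marginal revenue to marginal cost: 59 − Q = 48, so Q = 11. From demand, P = 53.5.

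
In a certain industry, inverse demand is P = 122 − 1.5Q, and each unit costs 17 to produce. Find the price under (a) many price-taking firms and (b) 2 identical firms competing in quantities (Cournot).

Competition: P = 17; Cournot: P = 52

Competitive firms price at marginal cost: P = 17, giving Q = 70.
In a 2-firm Cournot equilibrium, symmetry and the first-order condition give q = (122 − 17)/(4.5) = 70/3. So Q = 140/3 and P = 52.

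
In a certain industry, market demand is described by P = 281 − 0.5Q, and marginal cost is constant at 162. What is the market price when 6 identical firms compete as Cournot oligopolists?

P = 179

With 6 symmetric Cournot firms, each firm's FOC gives 281 − 3.5q = 162, so q = 34, Q = 6·34 = 204, and P = 179.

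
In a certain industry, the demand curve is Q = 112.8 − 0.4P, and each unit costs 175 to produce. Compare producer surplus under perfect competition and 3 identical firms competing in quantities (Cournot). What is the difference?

Inverting demand: P = 282 − 2.5Q.
Under competition P = MC = 175, so Q = (282 − 175)/2.5 = 42.8.
PS = (175 − 175)·42.8 = 0.
Cournot with 3 identical firms: the symmetric best-response condition is 282 − 10q = 175. Each firm produces q = 10.7, total output Q = 32.1, price P = 201.75.
PS = (201.75 − 175)·32.1 = 858.675.
Change in producer surplus: 858.675 − 0 = 858.675.

Producer surplus rises by 858.675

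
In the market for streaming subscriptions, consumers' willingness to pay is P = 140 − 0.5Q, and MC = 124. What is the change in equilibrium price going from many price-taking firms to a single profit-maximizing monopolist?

P rises by 8

Under competition P = MC = 124, so Q = (140 − 124)/0.5 = 32.
A monopolist chooses Q where MR = MC. MR = 140 − Q; setting this equal to 124 gives Q = 16 and P = 132.
Change in equilibrium price: 132 − 124 = 8.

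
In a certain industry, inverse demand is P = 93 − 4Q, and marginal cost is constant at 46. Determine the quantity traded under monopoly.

Q = 5.875

A monopolist chooses Q where MR = MC. MR = 93 − 8Q; setting this equal to 46 gives Q = 5.875 and P = 69.5.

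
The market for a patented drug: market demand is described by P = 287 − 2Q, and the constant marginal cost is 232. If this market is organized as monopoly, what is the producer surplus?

A monopolist chooses Q where MR = MC. MR = 287 − 4Q; setting this equal to 232 gives Q = 13.75 and P = 259.5.
PS = (259.5 − 232)·13.75 = 378.125.

PS = 378.125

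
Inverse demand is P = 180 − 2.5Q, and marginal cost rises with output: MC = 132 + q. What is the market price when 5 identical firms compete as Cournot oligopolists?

With 5 symmetric Cournot firms, each firm's FOC gives 180 − 15q = 132 + q, so q = 3, Q = 5·3 = 15, and P = 142.5.

P = 142.5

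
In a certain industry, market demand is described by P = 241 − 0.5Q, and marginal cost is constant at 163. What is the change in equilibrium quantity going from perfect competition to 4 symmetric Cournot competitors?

Under competition P = MC = 163, so Q = (241 − 163)/0.5 = 156.
With 4 symmetric Cournot firms, each firm's FOC gives 241 − 2.5q = 163, so q = 31.2, Q = 4·31.2 = 124.8, and P = 178.6.
Change in equilibrium quantity: 124.8 − 156 = −31.2.

Equilibrium quantity falls by 31.2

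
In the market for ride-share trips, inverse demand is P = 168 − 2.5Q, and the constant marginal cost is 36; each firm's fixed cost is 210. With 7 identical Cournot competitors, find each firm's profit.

π_i = −101.1

Cournot with 7 identical firms: the symmetric best-response condition is 168 − 20q = 36. Each firm produces q = 6.6, total output Q = 46.2, price P = 52.5.
Each firm's profit = (52.5 − 36)·6.6 − 210 = −101.1.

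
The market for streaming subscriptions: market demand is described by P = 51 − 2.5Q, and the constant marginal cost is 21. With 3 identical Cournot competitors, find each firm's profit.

In a 3-firm Cournot equilibrium, symmetry and the first-order condition give q = (51 − 21)/(10) = 3. So Q = 9 and P = 28.5.
Each firm's profit = (28.5 − 21)·3 = 22.5.

π_i = 22.5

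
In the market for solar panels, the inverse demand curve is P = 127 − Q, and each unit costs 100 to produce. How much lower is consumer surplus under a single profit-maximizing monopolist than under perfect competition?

Consumer surplus falls by 273.375

Competitive firms price at marginal cost: P = 100, giving Q = 27.
CS = ½·(127 − 100)·27 = 364.5.
A monopolist chooses Q where MR = MC. MR = 127 − 2Q; setting this equal to 100 gives Q = 13.5 and P = 113.5.
CS = ½·(127 − 113.5)·13.5 = 91.125.
Change in consumer surplus: 91.125 − 364.5 = −273.375.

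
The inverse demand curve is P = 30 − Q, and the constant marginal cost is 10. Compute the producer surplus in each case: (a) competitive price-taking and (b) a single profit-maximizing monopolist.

Competition: PS = 0; Monopoly: PS = 100

Perfect competition: P = MC = 10, so 30 − Q = 10 and Q = 20.
PS = (10 − 10)·20 = 0.
Monopoly sets MR = MC: 30 − 2Q = 10 ⇒ Q = 10, P = 30 − 10 = 20.
PS = (20 − 10)·10 = 100.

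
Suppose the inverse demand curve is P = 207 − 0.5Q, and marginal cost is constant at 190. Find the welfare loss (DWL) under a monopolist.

DWL = 72.25

Perfect competition: P = MC = 190, so 207 − 0.5Q = 190 and Q = 34.
A monopolist chooses Q where MR = MC. MR = 207 − Q; setting this equal to 190 gives Q = 17 and P = 198.5.
DWL is the triangle between Q = 17 and Q = 34: ½·(34 − 17)·(198.5 − 190) = 72.25.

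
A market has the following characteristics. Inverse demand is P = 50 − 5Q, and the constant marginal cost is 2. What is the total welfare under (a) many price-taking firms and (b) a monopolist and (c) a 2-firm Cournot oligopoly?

Competitive firms price at marginal cost: P = 2, giving Q = 9.6.
CS = ½·(50 − 2)·9.6 = 230.4; PS = (2 − 2)·9.6 = 0; TS = 230.4.
The monopolist equates marginal revenue to marginal cost: 50 − 10Q = 2, so Q = 4.8. From demand, P = 26.
CS = ½·(50 − 26)·4.8 = 57.6; PS = (26 − 2)·4.8 = 115.2; TS = 172.8.
With 2 symmetric Cournot firms, each firm's FOC gives 50 − 15q = 2, so q = 3.2, Q = 2·3.2 = 6.4, and P = 18.
CS = ½·(50 − 18)·6.4 = 102.4; PS = (18 − 2)·6.4 = 102.4; TS = 204.8.

Competition: TS = 230.4; Monopoly: TS = 172.8; Cournot: TS = 204.8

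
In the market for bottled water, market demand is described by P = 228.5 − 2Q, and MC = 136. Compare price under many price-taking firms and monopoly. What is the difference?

P rises by 46.25

Under competition P = MC = 136, so Q = (228.5 − 136)/2 = 46.25.
Monopoly sets MR = MC: 228.5 − 4Q = 136 ⇒ Q = 23.125, P = 228.5 − 2·23.125 = 182.25.
Change in price: 182.25 − 136 = 46.25.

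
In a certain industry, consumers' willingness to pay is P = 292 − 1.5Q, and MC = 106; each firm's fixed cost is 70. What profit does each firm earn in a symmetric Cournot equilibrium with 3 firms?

In a 3-firm Cournot equilibrium, symmetry and the first-order condition give q = (292 − 106)/(6) = 31. So Q = 93 and P = 152.5.
Each firm's profit = (152.5 − 106)·31 − 70 = 1371.5.

π_i = 1371.5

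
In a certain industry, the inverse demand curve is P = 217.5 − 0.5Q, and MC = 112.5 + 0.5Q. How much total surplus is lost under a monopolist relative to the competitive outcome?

Under competition P = MC: 217.5 − 0.5Q = 112.5 + 0.5Q ⇒ Q = 105, P = 165.
A monopolist chooses Q where MR = MC. MR = 217.5 − Q; setting this equal to 112.5 + 0.5Q gives Q = 70 and P = 182.5.
CS = ½·(217.5 − 165)·105 = 2756.25; PS = (165·105 − 112.5·105 − ½·0.5·105²) = 2756.25; TS = 5512.5.
CS = ½·(217.5 − 182.5)·70 = 1225; PS = (182.5·70 − 112.5·70 − ½·0.5·70²) = 3675; TS = 4900.
DWL = 5512.5 − 4900 = 612.5.

DWL = 612.5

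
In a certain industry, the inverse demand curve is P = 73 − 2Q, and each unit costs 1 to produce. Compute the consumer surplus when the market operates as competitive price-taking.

Competitive firms price at marginal cost: P = 1, giving Q = 36.
CS = ½·(73 − 1)·36 = 1296.

CS = 1296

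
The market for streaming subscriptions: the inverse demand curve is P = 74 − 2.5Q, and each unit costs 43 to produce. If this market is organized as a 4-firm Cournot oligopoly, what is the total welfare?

In a 4-firm Cournot equilibrium, symmetry and the first-order condition give q = (74 − 43)/(12.5) = 2.48. So Q = 9.92 and P = 49.2.
CS = ½·(74 − 49.2)·9.92 = 123.008; PS = (49.2 − 43)·9.92 = 61.504; TS = 184.512.

TS = 184.512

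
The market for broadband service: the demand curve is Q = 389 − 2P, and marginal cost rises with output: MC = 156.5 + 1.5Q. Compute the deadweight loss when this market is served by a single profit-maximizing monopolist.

Inverting demand: P = 194.5 − 0.5Q.
Under competition P = MC: 194.5 − 0.5Q = 156.5 + 1.5Q ⇒ Q = 19, P = 185.
A monopolist chooses Q where MR = MC. MR = 194.5 − Q; setting this equal to 156.5 + 1.5Q gives Q = 15.2 and P = 186.9.
CS = ½·(194.5 − 185)·19 = 90.25; PS = (185·19 − 156.5·19 − ½·1.5·19²) = 270.75; TS = 361.
CS = ½·(194.5 − 186.9)·15.2 = 57.76; PS = (186.9·15.2 − 156.5·15.2 − ½·1.5·15.2²) = 288.8; TS = 346.56.
DWL = 361 − 346.56 = 14.44.

DWL = 14.44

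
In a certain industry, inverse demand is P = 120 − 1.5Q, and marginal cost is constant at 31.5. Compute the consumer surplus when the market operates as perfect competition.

CS = 2610.75

Under competition P = MC = 31.5, so Q = (120 − 31.5)/1.5 = 59.
CS = ½·(120 − 31.5)·59 = 2610.75.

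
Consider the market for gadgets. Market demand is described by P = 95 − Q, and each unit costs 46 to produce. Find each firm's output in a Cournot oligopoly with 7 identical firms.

With 7 symmetric Cournot firms, each firm's FOC gives 95 − 8q = 46, so q = 6.125, Q = 7·6.125 = 42.875, and P = 52.125.

q_i = 6.125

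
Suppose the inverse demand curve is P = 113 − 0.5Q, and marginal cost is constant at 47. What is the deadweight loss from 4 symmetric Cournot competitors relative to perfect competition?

DWL = 174.24

Competitive firms price at marginal cost: P = 47, giving Q = 132.
Cournot with 4 identical firms: the symmetric best-response condition is 113 − 2.5q = 47. Each firm produces q = 26.4, total output Q = 105.6, price P = 60.2.
DWL is the triangle between Q = 105.6 and Q = 132: ½·(132 − 105.6)·(60.2 − 47) = 174.24.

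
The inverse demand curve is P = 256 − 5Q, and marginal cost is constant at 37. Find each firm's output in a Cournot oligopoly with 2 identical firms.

q_i = 14.6

In a 2-firm Cournot equilibrium, symmetry and the first-order condition give q = (256 − 37)/(15) = 14.6. So Q = 29.2 and P = 110.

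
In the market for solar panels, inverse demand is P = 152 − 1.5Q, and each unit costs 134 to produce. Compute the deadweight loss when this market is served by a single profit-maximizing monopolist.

Under competition P = MC = 134, so Q = (152 − 134)/1.5 = 12.
Monopoly sets MR = MC: 152 − 3Q = 134 ⇒ Q = 6, P = 152 − 1.5·6 = 143.
DWL is the triangle between Q = 6 and Q = 12: ½·(12 − 6)·(143 − 134) = 27.

DWL = 27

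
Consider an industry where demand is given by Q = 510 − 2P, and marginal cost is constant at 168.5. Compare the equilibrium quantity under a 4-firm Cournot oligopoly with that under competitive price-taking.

Inverting demand: P = 255 − 0.5Q.
Cournot with 4 identical firms: the symmetric best-response condition is 255 − 2.5q = 168.5. Each firm produces q = 34.6, total output Q = 138.4, price P = 185.8.
Under competition P = MC = 168.5, so Q = (255 − 168.5)/0.5 = 173.

Cournot: Q = 138.4; Competition: Q = 173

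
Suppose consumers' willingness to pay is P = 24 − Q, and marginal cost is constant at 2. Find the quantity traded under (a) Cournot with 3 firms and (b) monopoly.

Cournot: Q = 16.5; Monopoly: Q = 11

Cournot with 3 identical firms: the symmetric best-response condition is 24 − 4q = 2. Each firm produces q = 5.5, total output Q = 16.5, price P = 7.5.
A monopolist chooses Q where MR = MC. MR = 24 − 2Q; setting this equal to 2 gives Q = 11 and P = 13.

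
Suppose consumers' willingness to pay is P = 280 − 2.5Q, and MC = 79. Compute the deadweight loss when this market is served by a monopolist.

DWL = 2020.05

Competitive firms price at marginal cost: P = 79, giving Q = 80.4.
A monopolist chooses Q where MR = MC. MR = 280 − 5Q; setting this equal to 79 gives Q = 40.2 and P = 179.5.
DWL is the triangle between Q = 40.2 and Q = 80.4: ½·(80.4 − 40.2)·(179.5 − 79) = 2020.05.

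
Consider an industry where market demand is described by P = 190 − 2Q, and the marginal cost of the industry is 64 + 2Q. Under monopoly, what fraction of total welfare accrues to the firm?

PS/TS = 0.75

Monopoly sets MR = MC: 190 − 4Q = 64 + 2Q ⇒ Q = 21, P = 190 − 2·21 = 148.
CS = ½·(190 − 148)·21 = 441.
PS = P·Q − VC(Q) = 148·21 − (64·21 + ½·2·21²) = 1323.
Share captured = PS/TS = 1323/1764 = 0.75.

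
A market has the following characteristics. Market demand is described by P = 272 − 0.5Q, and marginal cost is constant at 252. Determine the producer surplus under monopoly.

A monopolist chooses Q where MR = MC. MR = 272 − Q; setting this equal to 252 gives Q = 20 and P = 262.
PS = (262 − 252)·20 = 200.

PS = 200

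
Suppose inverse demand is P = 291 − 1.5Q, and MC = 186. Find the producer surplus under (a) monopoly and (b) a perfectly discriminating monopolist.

Monopoly: PS = 1837.5; Perfect PD: PS = 3675

A monopolist chooses Q where MR = MC. MR = 291 − 3Q; setting this equal to 186 gives Q = 35 and P = 238.5.
PS = (238.5 − 186)·35 = 1837.5.
Under first-degree price discrimination the firm charges each unit its demand price and produces up to where P = MC, i.e. Q = 70. Consumer surplus is zero; producer surplus equals total surplus.
PS = ½·(291 − 186)·70 = 3675.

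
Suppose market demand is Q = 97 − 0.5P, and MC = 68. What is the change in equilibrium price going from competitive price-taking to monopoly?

P rises by 63

Inverting demand: P = 194 − 2Q.
Under competition P = MC = 68, so Q = (194 − 68)/2 = 63.
Monopoly sets MR = MC: 194 − 4Q = 68 ⇒ Q = 31.5, P = 194 − 2·31.5 = 131.
Change in equilibrium price: 131 − 68 = 63.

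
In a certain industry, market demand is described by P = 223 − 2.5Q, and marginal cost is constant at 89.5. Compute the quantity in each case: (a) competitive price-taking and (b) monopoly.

Competition: Q = 53.4; Monopoly: Q = 26.7

Competitive firms price at marginal cost: P = 89.5, giving Q = 53.4.
The monopolist equates marginal revenue to marginal cost: 223 − 5Q = 89.5, so Q = 26.7. From demand, P = 156.25.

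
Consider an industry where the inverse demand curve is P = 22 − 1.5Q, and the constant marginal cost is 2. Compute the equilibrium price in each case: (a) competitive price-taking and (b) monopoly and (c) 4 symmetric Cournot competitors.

Competitive firms price at marginal cost: P = 2, giving Q = 40/3.
The monopolist equates marginal revenue to marginal cost: 22 − 3Q = 2, so Q = 20/3. From demand, P = 12.
With 4 symmetric Cournot firms, each firm's FOC gives 22 − 7.5q = 2, so q = 8/3, Q = 4·8/3 = 32/3, and P = 6.

Competition: P = 2; Monopoly: P = 12; Cournot: P = 6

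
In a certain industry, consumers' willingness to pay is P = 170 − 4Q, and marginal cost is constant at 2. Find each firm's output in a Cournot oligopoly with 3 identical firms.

With 3 symmetric Cournot firms, each firm's FOC gives 170 − 16q = 2, so q = 10.5, Q = 3·10.5 = 31.5, and P = 44.

q_i = 10.5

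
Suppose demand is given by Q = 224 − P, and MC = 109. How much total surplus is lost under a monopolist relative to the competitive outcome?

Inverting demand: P = 224 − Q.
Perfect competition: P = MC = 109, so 224 − Q = 109 and Q = 115.
Monopoly sets MR = MC: 224 − 2Q = 109 ⇒ Q = 57.5, P = 224 − 57.5 = 166.5.
DWL is the triangle between Q = 57.5 and Q = 115: ½·(115 − 57.5)·(166.5 − 109) = 1653.125.

DWL = 1653.125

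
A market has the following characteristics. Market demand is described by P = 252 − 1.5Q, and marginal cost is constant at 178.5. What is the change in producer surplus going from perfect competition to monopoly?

PS rises by 900.375

Competitive firms price at marginal cost: P = 178.5, giving Q = 49.
PS = (178.5 − 178.5)·49 = 0.
The monopolist equates marginal revenue to marginal cost: 252 − 3Q = 178.5, so Q = 24.5. From demand, P = 215.25.
PS = (215.25 − 178.5)·24.5 = 900.375.
Change in producer surplus: 900.375 − 0 = 900.375.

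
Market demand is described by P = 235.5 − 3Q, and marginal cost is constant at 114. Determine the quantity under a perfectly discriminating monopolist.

Q = 40.5

Under first-degree price discrimination the firm charges each unit its demand price and produces up to where P = MC, i.e. Q = 40.5. Consumer surplus is zero; producer surplus equals total surplus.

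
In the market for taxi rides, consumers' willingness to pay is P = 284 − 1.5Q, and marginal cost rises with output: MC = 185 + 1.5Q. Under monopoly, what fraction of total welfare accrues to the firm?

PS/TS = 0.75

The monopolist equates marginal revenue to marginal cost: 284 − 3Q = 185 + 1.5Q, so Q = 22. From demand, P = 251.
CS = ½·(284 − 251)·22 = 363.
PS = P·Q − VC(Q) = 251·22 − (185·22 + ½·1.5·22²) = 1089.
Share captured = PS/TS = 1089/1452 = 0.75.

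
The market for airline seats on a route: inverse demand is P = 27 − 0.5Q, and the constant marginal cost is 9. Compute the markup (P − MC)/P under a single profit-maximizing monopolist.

The monopolist equates marginal revenue to marginal cost: 27 − Q = 9, so Q = 18. From demand, P = 18.
Lerner index = (P − MC)/P = (18 − 9)/18 = 0.5.

Lerner index = 0.5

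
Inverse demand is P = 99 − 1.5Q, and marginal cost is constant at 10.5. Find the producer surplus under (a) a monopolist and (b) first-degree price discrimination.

Monopoly: PS = 1305.375; Perfect PD: PS = 2610.75

The monopolist equates marginal revenue to marginal cost: 99 − 3Q = 10.5, so Q = 29.5. From demand, P = 54.75.
PS = (54.75 − 10.5)·29.5 = 1305.375.
With perfect price discrimination, output is the efficient level Q = 59 (where demand meets MC), but every buyer pays their willingness to pay: CS = 0 and PS = total surplus.
PS = ½·(99 − 10.5)·59 = 2610.75.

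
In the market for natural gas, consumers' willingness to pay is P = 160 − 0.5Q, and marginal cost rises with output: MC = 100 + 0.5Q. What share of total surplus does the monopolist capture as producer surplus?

PS/TS = 0.75

The monopolist equates marginal revenue to marginal cost: 160 − Q = 100 + 0.5Q, so Q = 40. From demand, P = 140.
CS = ½·(160 − 140)·40 = 400.
PS = P·Q − VC(Q) = 140·40 − (100·40 + ½·0.5·40²) = 1200.
Share captured = PS/TS = 1200/1600 = 0.75.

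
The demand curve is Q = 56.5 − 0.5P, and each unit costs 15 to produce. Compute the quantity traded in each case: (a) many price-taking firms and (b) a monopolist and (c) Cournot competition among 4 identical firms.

Competition: Q = 49; Monopoly: Q = 24.5; Cournot: Q = 39.2

Inverting demand: P = 113 − 2Q.
Competitive firms price at marginal cost: P = 15, giving Q = 49.
The monopolist equates marginal revenue to marginal cost: 113 − 4Q = 15, so Q = 24.5. From demand, P = 64.
Cournot with 4 identical firms: the symmetric best-response condition is 113 − 10q = 15. Each firm produces q = 9.8, total output Q = 39.2, price P = 34.6.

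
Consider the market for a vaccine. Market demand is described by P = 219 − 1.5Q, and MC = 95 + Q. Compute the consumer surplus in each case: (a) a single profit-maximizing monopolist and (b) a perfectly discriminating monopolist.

A monopolist chooses Q where MR = MC. MR = 219 − 3Q; setting this equal to 95 + Q gives Q = 31 and P = 172.5.
CS = ½·(219 − 172.5)·31 = 720.75.
A perfectly discriminating monopolist sells every unit with P(Q) ≥ MC(Q), so output equals the competitive quantity Q = 49.6. Each buyer pays their reservation price, so CS = 0 and the firm captures all surplus.
CS = 0.

Monopoly: CS = 720.75; Perfect PD: CS = 0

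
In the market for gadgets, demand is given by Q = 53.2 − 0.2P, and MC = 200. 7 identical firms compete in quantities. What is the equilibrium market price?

Inverting demand: P = 266 − 5Q.
With 7 symmetric Cournot firms, each firm's FOC gives 266 − 40q = 200, so q = 1.65, Q = 7·1.65 = 11.55, and P = 208.25.

P = 208.25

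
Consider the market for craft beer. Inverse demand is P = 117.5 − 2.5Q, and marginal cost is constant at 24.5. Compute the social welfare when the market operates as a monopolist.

The monopolist equates marginal revenue to marginal cost: 117.5 − 5Q = 24.5, so Q = 18.6. From demand, P = 71.
CS = ½·(117.5 − 71)·18.6 = 432.45; PS = (71 − 24.5)·18.6 = 864.9; TS = 1297.35.

TS = 1297.35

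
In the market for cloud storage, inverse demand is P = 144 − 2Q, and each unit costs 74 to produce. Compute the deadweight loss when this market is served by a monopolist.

DWL = 306.25

Perfect competition: P = MC = 74, so 144 − 2Q = 74 and Q = 35.
The monopolist equates marginal revenue to marginal cost: 144 − 4Q = 74, so Q = 17.5. From demand, P = 109.
DWL is the triangle between Q = 17.5 and Q = 35: ½·(35 − 17.5)·(109 − 74) = 306.25.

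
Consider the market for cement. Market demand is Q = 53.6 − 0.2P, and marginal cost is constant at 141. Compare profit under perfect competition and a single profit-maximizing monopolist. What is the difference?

Profit rises by 806.45

Inverting demand: P = 268 − 5Q.
Perfect competition: P = MC = 141, so 268 − 5Q = 141 and Q = 25.4.
Profit = (141 − 141)·25.4 = 0.
A monopolist chooses Q where MR = MC. MR = 268 − 10Q; setting this equal to 141 gives Q = 12.7 and P = 204.5.
Profit = (204.5 − 141)·12.7 = 806.45.
Change in profit: 806.45 − 0 = 806.45.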